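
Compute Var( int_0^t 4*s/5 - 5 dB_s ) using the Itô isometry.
Var = t*(16*t^2 - 300*t + 1875)/75

The Itô integral of a deterministic integrand f(s) has mean 0 because each increment f(s) * (B_{s+ds} - B_s) has mean 0. By the Itô isometry:
  Var( int_0^t f(s) dB_s ) = E[ (int_0^t f(s) dB_s)^2 ] = int_0^t f(s)^2 ds.
Here f(s) = 4*s/5 - 5, so f(s)^2 = (4*s - 25)^2/25. Integrate:
  int_0^t ((4*s - 25)^2/25) ds = t*(16*t^2 - 300*t + 1875)/75.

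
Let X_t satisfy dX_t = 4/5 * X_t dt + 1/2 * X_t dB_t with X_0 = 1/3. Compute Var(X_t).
Var(X_t) = (exp(t/4) - 1)*exp(8*t/5)/9

For GBM dX = mu X dt + sigma X dB with X_0 = x_0, apply Itô to Y = log X: dY = (mu - sigma^2/2) dt + sigma dB, so Y_t = log(x_0) + (mu - sigma^2/2) t + sigma B_t and hence X_t = x_0 * exp((mu - sigma^2/2) t + sigma B_t).
With mu = 4/5, sigma = 1/2, x_0 = 1/3, this gives:
  X_t = 1/3 * exp((27/40) * t + (1/2) * B_t).
Since sigma*B_t ~ Normal(0, sigma^2 t), E[exp(sigma*B_t)] = exp(sigma^2 t / 2); so E[X_t] = x_0 * exp((mu - sigma^2/2) t) * exp(sigma^2 t / 2) = x_0 * exp(mu t) = exp(4*t/5)/3.
Var(X_t) = E[X_t^2] - (E[X_t])^2 = x_0^2 * exp(2 mu t) * (exp(sigma^2 t) - 1) = (exp(t/4) - 1)*exp(8*t/5)/9.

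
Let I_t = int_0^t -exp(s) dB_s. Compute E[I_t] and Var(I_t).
E[I_t] = 0; Var(I_t) = exp(2*t)/2 - 1/2

The Itô integral of a deterministic integrand f(s) has mean 0 because each increment f(s) * (B_{s+ds} - B_s) has mean 0. By the Itô isometry:
  Var( int_0^t f(s) dB_s ) = E[ (int_0^t f(s) dB_s)^2 ] = int_0^t f(s)^2 ds.
Here f(s) = -exp(s), so f(s)^2 = exp(2*s). Integrate:
  int_0^t (exp(2*s)) ds = exp(2*t)/2 - 1/2.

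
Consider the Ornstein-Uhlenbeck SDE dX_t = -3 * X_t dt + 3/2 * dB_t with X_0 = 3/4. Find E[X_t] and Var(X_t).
E[X_t] = 3*exp(-3*t)/4; Var(X_t) = 3/8 - 3*exp(-6*t)/8

The OU SDE dX = -theta X dt + sigma dB admits the integrating factor exp(theta t): d(exp(theta t) X_t) = sigma exp(theta t) dB_t. Integrating from 0 to t:
  X_t = x_0 * exp(-theta t) + sigma * int_0^t exp(-theta (t-s)) dB_s.
The Itô integral has mean 0 and (by the Itô isometry) variance sigma^2 * int_0^t exp(-2 theta (t - s)) ds = sigma^2 * (1 - exp(-2 theta t)) / (2 theta).
With theta = 3, sigma = 3/2, x_0 = 3/4:
  E[X_t] = 3/4 * exp(-3 t) = 3*exp(-3*t)/4
  Var(X_t) = (3/2)^2 * (1 - exp(-2*3 t)) / (2 * 3) = 3/8 - 3*exp(-6*t)/8.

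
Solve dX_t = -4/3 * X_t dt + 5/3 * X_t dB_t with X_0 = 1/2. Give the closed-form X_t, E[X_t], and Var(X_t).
X_t = 1/2 * exp((-49/18) t + (5/3) B_t); E[X_t] = exp(-4*t/3)/2; Var(X_t) = (exp(25*t/9) - 1)*exp(-8*t/3)/4

For GBM dX = mu X dt + sigma X dB with X_0 = x_0, apply Itô to Y = log X: dY = (mu - sigma^2/2) dt + sigma dB, so Y_t = log(x_0) + (mu - sigma^2/2) t + sigma B_t and hence X_t = x_0 * exp((mu - sigma^2/2) t + sigma B_t).
With mu = -4/3, sigma = 5/3, x_0 = 1/2, this gives:
  X_t = 1/2 * exp((-49/18) * t + (5/3) * B_t).
Since sigma*B_t ~ Normal(0, sigma^2 t), E[exp(sigma*B_t)] = exp(sigma^2 t / 2); so E[X_t] = x_0 * exp((mu - sigma^2/2) t) * exp(sigma^2 t / 2) = x_0 * exp(mu t) = exp(-4*t/3)/2.
Var(X_t) = E[X_t^2] - (E[X_t])^2 = x_0^2 * exp(2 mu t) * (exp(sigma^2 t) - 1) = (exp(25*t/9) - 1)*exp(-8*t/3)/4.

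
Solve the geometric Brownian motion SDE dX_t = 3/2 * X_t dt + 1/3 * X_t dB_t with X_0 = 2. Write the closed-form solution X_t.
X_t = 2 * exp((13/9) * t + (1/3) * B_t)

For GBM dX = mu X dt + sigma X dB with X_0 = x_0, apply Itô to Y = log X: dY = (mu - sigma^2/2) dt + sigma dB, so Y_t = log(x_0) + (mu - sigma^2/2) t + sigma B_t and hence X_t = x_0 * exp((mu - sigma^2/2) t + sigma B_t).
With mu = 3/2, sigma = 1/3, x_0 = 2, this gives:
  X_t = 2 * exp((13/9) * t + (1/3) * B_t).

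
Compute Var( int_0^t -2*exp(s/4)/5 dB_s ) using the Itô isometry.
Var = 8*exp(t/2)/25 - 8/25

The Itô integral of a deterministic integrand f(s) has mean 0 because each increment f(s) * (B_{s+ds} - B_s) has mean 0. By the Itô isometry:
  Var( int_0^t f(s) dB_s ) = E[ (int_0^t f(s) dB_s)^2 ] = int_0^t f(s)^2 ds.
Here f(s) = -2*exp(s/4)/5, so f(s)^2 = 4*exp(s/2)/25. Integrate:
  int_0^t (4*exp(s/2)/25) ds = 8*exp(t/2)/25 - 8/25.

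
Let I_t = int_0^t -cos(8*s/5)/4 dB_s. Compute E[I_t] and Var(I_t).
E[I_t] = 0; Var(I_t) = t/32 + 5*sin(8*t/5)*cos(8*t/5)/256

The Itô integral of a deterministic integrand f(s) has mean 0 because each increment f(s) * (B_{s+ds} - B_s) has mean 0. By the Itô isometry:
  Var( int_0^t f(s) dB_s ) = E[ (int_0^t f(s) dB_s)^2 ] = int_0^t f(s)^2 ds.
Here f(s) = -cos(8*s/5)/4, so f(s)^2 = cos(8*s/5)^2/16. Integrate:
  int_0^t (cos(8*s/5)^2/16) ds = t/32 + 5*sin(8*t/5)*cos(8*t/5)/256.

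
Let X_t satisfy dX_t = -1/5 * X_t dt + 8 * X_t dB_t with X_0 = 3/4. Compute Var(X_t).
Var(X_t) = (9*exp(64*t) - 9)*exp(-2*t/5)/16

For GBM dX = mu X dt + sigma X dB with X_0 = x_0, apply Itô to Y = log X: dY = (mu - sigma^2/2) dt + sigma dB, so Y_t = log(x_0) + (mu - sigma^2/2) t + sigma B_t and hence X_t = x_0 * exp((mu - sigma^2/2) t + sigma B_t).
With mu = -1/5, sigma = 8, x_0 = 3/4, this gives:
  X_t = 3/4 * exp((-161/5) * t + (8) * B_t).
Since sigma*B_t ~ Normal(0, sigma^2 t), E[exp(sigma*B_t)] = exp(sigma^2 t / 2); so E[X_t] = x_0 * exp((mu - sigma^2/2) t) * exp(sigma^2 t / 2) = x_0 * exp(mu t) = 3*exp(-t/5)/4.
Var(X_t) = E[X_t^2] - (E[X_t])^2 = x_0^2 * exp(2 mu t) * (exp(sigma^2 t) - 1) = (9*exp(64*t) - 9)*exp(-2*t/5)/16.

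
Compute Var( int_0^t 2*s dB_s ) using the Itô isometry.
Var = 4*t^3/3

The Itô integral of a deterministic integrand f(s) has mean 0 because each increment f(s) * (B_{s+ds} - B_s) has mean 0. By the Itô isometry:
  Var( int_0^t f(s) dB_s ) = E[ (int_0^t f(s) dB_s)^2 ] = int_0^t f(s)^2 ds.
Here f(s) = 2*s, so f(s)^2 = 4*s^2. Integrate:
  int_0^t (4*s^2) ds = 4*t^3/3.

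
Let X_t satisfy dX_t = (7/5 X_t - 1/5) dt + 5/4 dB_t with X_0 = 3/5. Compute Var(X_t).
Var(X_t) = 125*exp(14*t/5)/224 - 125/224

The variance V(t) = Var(X_t) satisfies V'(t) = 2 a V(t) + c^2 with V(0) = 0 (drift coefficient is linear in X, diffusion is constant). With a = 7/5, c = 5/4, the solution is
  V(t) = (c^2 / (2 a)) * (exp(2 a t) - 1)
       = ((5/4)^2 / (2*(7/5))) * (exp((14/5) t) - 1)
       = 125*exp(14*t/5)/224 - 125/224.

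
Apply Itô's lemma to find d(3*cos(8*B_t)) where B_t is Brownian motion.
d(3*cos(8*B_t)) = (-96*cos(8*B_t)) dt + (-24*sin(8*B_t)) dB_t

Itô's formula for f(B_t) gives d f(B_t) = f'(B_t) dB_t + (1/2) f''(B_t) dt. Compute derivatives of f(x) = 3*cos(8*x):
  f'(x)  = -24*sin(8*x)
  f''(x) = -192*cos(8*x)
Substitute x = B_t and multiply the f'' term by 1/2:
  drift     = (1/2) * (-192*cos(8*x)) evaluated at B_t = -96*cos(8*B_t)
  diffusion = (-24*sin(8*x)) evaluated at B_t = -24*sin(8*B_t)
Therefore d(3*cos(8*B_t)) = (-96*cos(8*B_t)) dt + (-24*sin(8*B_t)) dB_t.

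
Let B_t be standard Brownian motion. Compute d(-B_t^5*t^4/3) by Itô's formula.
d(-B_t^5*t^4/3) = (2*B_t^3*t^3*(-2*B_t^2 - 5*t)/3) dt + (-5*B_t^4*t^4/3) dB_t

Itô's formula for f(t, x): d f(t, B_t) = (f_t + (1/2) f_xx) dt + f_x dB_t. Compute partials of f(t, x) = -t^4*x^5/3:
  f_t(t,x)  = -4*t^3*x^5/3
  f_x(t,x)  = -5*t^4*x^4/3
  f_xx(t,x) = -20*t^4*x^3/3
Assemble drift = f_t + (1/2) f_xx = 2*t^3*x^3*(-5*t - 2*x^2)/3 and diffusion = f_x = -5*t^4*x^4/3. Substituting x = B_t:
  d(-B_t^5*t^4/3) = (2*B_t^3*t^3*(-2*B_t^2 - 5*t)/3) dt + (-5*B_t^4*t^4/3) dB_t.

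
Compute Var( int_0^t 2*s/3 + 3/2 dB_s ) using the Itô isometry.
Var = t*(16*t^2 + 108*t + 243)/108

The Itô integral of a deterministic integrand f(s) has mean 0 because each increment f(s) * (B_{s+ds} - B_s) has mean 0. By the Itô isometry:
  Var( int_0^t f(s) dB_s ) = E[ (int_0^t f(s) dB_s)^2 ] = int_0^t f(s)^2 ds.
Here f(s) = 2*s/3 + 3/2, so f(s)^2 = (4*s + 9)^2/36. Integrate:
  int_0^t ((4*s + 9)^2/36) ds = t*(16*t^2 + 108*t + 243)/108.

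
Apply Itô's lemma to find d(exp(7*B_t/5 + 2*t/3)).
d(exp(7*B_t/5 + 2*t/3)) = (247*exp(7*B_t/5 + 2*t/3)/150) dt + (7*exp(7*B_t/5 + 2*t/3)/5) dB_t

Itô's formula for f(t, x): d f(t, B_t) = (f_t + (1/2) f_xx) dt + f_x dB_t. Compute partials of f(t, x) = exp(2*t/3 + 7*x/5):
  f_t(t,x)  = 2*exp(2*t/3 + 7*x/5)/3
  f_x(t,x)  = 7*exp(2*t/3 + 7*x/5)/5
  f_xx(t,x) = 49*exp(2*t/3 + 7*x/5)/25
Assemble drift = f_t + (1/2) f_xx = 247*exp(2*t/3 + 7*x/5)/150 and diffusion = f_x = 7*exp(2*t/3 + 7*x/5)/5. Substituting x = B_t:
  d(exp(7*B_t/5 + 2*t/3)) = (247*exp(7*B_t/5 + 2*t/3)/150) dt + (7*exp(7*B_t/5 + 2*t/3)/5) dB_t.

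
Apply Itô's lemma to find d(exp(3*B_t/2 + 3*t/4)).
d(exp(3*B_t/2 + 3*t/4)) = (15*exp(3*B_t/2 + 3*t/4)/8) dt + (3*exp(3*B_t/2 + 3*t/4)/2) dB_t

Itô's formula for f(t, x): d f(t, B_t) = (f_t + (1/2) f_xx) dt + f_x dB_t. Compute partials of f(t, x) = exp(3*t/4 + 3*x/2):
  f_t(t,x)  = 3*exp(3*t/4 + 3*x/2)/4
  f_x(t,x)  = 3*exp(3*t/4 + 3*x/2)/2
  f_xx(t,x) = 9*exp(3*t/4 + 3*x/2)/4
Assemble drift = f_t + (1/2) f_xx = 15*exp(3*t/4 + 3*x/2)/8 and diffusion = f_x = 3*exp(3*t/4 + 3*x/2)/2. Substituting x = B_t:
  d(exp(3*B_t/2 + 3*t/4)) = (15*exp(3*B_t/2 + 3*t/4)/8) dt + (3*exp(3*B_t/2 + 3*t/4)/2) dB_t.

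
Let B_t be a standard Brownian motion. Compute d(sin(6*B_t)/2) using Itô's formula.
d(sin(6*B_t)/2) = (-9*sin(6*B_t)) dt + (3*cos(6*B_t)) dB_t

Itô's formula for f(B_t) gives d f(B_t) = f'(B_t) dB_t + (1/2) f''(B_t) dt. Compute derivatives of f(x) = sin(6*x)/2:
  f'(x)  = 3*cos(6*x)
  f''(x) = -18*sin(6*x)
Substitute x = B_t and multiply the f'' term by 1/2:
  drift     = (1/2) * (-18*sin(6*x)) evaluated at B_t = -9*sin(6*B_t)
  diffusion = (3*cos(6*x)) evaluated at B_t = 3*cos(6*B_t)
Therefore d(sin(6*B_t)/2) = (-9*sin(6*B_t)) dt + (3*cos(6*B_t)) dB_t.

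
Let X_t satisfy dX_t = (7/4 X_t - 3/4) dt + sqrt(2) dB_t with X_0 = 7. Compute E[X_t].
E[X_t] = 46*exp(7*t/4)/7 + 3/7

Taking expectations and using E[dB_t] = 0, the mean m(t) = E[X_t] satisfies the ODE m'(t) = a m(t) + b with m(0) = x_0. With a = 7/4, b = -3/4, x_0 = 7, the solution is
  m(t) = x_0 * exp(a t) + (b/a) * (exp(a t) - 1)
       = 7 * exp((7/4) t) + ((-3/4)/(7/4)) * (exp((7/4) t) - 1)
       = 46*exp(7*t/4)/7 + 3/7.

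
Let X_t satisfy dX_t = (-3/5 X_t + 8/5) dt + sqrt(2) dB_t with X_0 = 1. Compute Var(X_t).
Var(X_t) = 5/3 - 5*exp(-6*t/5)/3

The variance V(t) = Var(X_t) satisfies V'(t) = 2 a V(t) + c^2 with V(0) = 0 (drift coefficient is linear in X, diffusion is constant). With a = -3/5, c = sqrt(2), the solution is
  V(t) = (c^2 / (2 a)) * (exp(2 a t) - 1)
       = (sqrt(2)^2 / (2*(-3/5))) * (exp((-6/5) t) - 1)
       = 5/3 - 5*exp(-6*t/5)/3.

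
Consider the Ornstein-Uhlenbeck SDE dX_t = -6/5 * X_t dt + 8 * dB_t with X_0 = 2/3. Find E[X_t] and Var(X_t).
E[X_t] = 2*exp(-6*t/5)/3; Var(X_t) = 80/3 - 80*exp(-12*t/5)/3

The OU SDE dX = -theta X dt + sigma dB admits the integrating factor exp(theta t): d(exp(theta t) X_t) = sigma exp(theta t) dB_t. Integrating from 0 to t:
  X_t = x_0 * exp(-theta t) + sigma * int_0^t exp(-theta (t-s)) dB_s.
The Itô integral has mean 0 and (by the Itô isometry) variance sigma^2 * int_0^t exp(-2 theta (t - s)) ds = sigma^2 * (1 - exp(-2 theta t)) / (2 theta).
With theta = 6/5, sigma = 8, x_0 = 2/3:
  E[X_t] = 2/3 * exp(-6/5 t) = 2*exp(-6*t/5)/3
  Var(X_t) = (8)^2 * (1 - exp(-2*6/5 t)) / (2 * 6/5) = 80/3 - 80*exp(-12*t/5)/3.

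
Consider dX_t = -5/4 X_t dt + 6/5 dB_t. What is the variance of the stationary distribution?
lim Var(X_t) = 72/125

The OU SDE dX = -theta X dt + sigma dB admits the integrating factor exp(theta t): d(exp(theta t) X_t) = sigma exp(theta t) dB_t. Integrating from 0 to t gives X_t = x_0 * exp(-theta t) + sigma * int_0^t exp(-theta (t-s)) dB_s for any initial x_0. The Itô integral has variance (by the Itô isometry) sigma^2 * int_0^t exp(-2 theta (t - s)) ds = sigma^2 * (1 - exp(-2 theta t)) / (2 theta), independent of x_0.
With theta = 5/4, sigma = 6/5:
  Var(X_t) = (6/5)^2 * (1 - exp(-2*5/4 t)) / (2 * 5/4) = 72/125 - 72*exp(-5*t/2)/125.
As t -> infinity, exp(-2*5/4 t) -> 0, so the stationary variance is sigma^2 / (2 theta) = 72/125.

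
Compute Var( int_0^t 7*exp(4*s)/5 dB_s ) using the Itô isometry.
Var = 49*exp(8*t)/200 - 49/200

The Itô integral of a deterministic integrand f(s) has mean 0 because each increment f(s) * (B_{s+ds} - B_s) has mean 0. By the Itô isometry:
  Var( int_0^t f(s) dB_s ) = E[ (int_0^t f(s) dB_s)^2 ] = int_0^t f(s)^2 ds.
Here f(s) = 7*exp(4*s)/5, so f(s)^2 = 49*exp(8*s)/25. Integrate:
  int_0^t (49*exp(8*s)/25) ds = 49*exp(8*t)/200 - 49/200.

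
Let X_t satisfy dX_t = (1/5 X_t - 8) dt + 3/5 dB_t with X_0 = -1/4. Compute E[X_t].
E[X_t] = 40 - 161*exp(t/5)/4

Taking expectations and using E[dB_t] = 0, the mean m(t) = E[X_t] satisfies the ODE m'(t) = a m(t) + b with m(0) = x_0. With a = 1/5, b = -8, x_0 = -1/4, the solution is
  m(t) = x_0 * exp(a t) + (b/a) * (exp(a t) - 1)
       = (-1/4) * exp((1/5) t) + ((-8)/(1/5)) * (exp((1/5) t) - 1)
       = 40 - 161*exp(t/5)/4.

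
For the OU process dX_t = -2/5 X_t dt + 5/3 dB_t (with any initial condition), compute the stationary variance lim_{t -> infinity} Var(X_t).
lim Var(X_t) = 125/36

The OU SDE dX = -theta X dt + sigma dB admits the integrating factor exp(theta t): d(exp(theta t) X_t) = sigma exp(theta t) dB_t. Integrating from 0 to t gives X_t = x_0 * exp(-theta t) + sigma * int_0^t exp(-theta (t-s)) dB_s for any initial x_0. The Itô integral has variance (by the Itô isometry) sigma^2 * int_0^t exp(-2 theta (t - s)) ds = sigma^2 * (1 - exp(-2 theta t)) / (2 theta), independent of x_0.
With theta = 2/5, sigma = 5/3:
  Var(X_t) = (5/3)^2 * (1 - exp(-2*2/5 t)) / (2 * 2/5) = 125/36 - 125*exp(-4*t/5)/36.
As t -> infinity, exp(-2*2/5 t) -> 0, so the stationary variance is sigma^2 / (2 theta) = 125/36.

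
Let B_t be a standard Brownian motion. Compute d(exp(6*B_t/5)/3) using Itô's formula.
d(exp(6*B_t/5)/3) = (6*exp(6*B_t/5)/25) dt + (2*exp(6*B_t/5)/5) dB_t

Itô's formula for f(B_t) gives d f(B_t) = f'(B_t) dB_t + (1/2) f''(B_t) dt. Compute derivatives of f(x) = exp(6*x/5)/3:
  f'(x)  = 2*exp(6*x/5)/5
  f''(x) = 12*exp(6*x/5)/25
Substitute x = B_t and multiply the f'' term by 1/2:
  drift     = (1/2) * (12*exp(6*x/5)/25) evaluated at B_t = 6*exp(6*B_t/5)/25
  diffusion = (2*exp(6*x/5)/5) evaluated at B_t = 2*exp(6*B_t/5)/5
Therefore d(exp(6*B_t/5)/3) = (6*exp(6*B_t/5)/25) dt + (2*exp(6*B_t/5)/5) dB_t.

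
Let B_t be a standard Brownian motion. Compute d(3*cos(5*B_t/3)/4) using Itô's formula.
d(3*cos(5*B_t/3)/4) = (-25*cos(5*B_t/3)/24) dt + (-5*sin(5*B_t/3)/4) dB_t

Itô's formula for f(B_t) gives d f(B_t) = f'(B_t) dB_t + (1/2) f''(B_t) dt. Compute derivatives of f(x) = 3*cos(5*x/3)/4:
  f'(x)  = -5*sin(5*x/3)/4
  f''(x) = -25*cos(5*x/3)/12
Substitute x = B_t and multiply the f'' term by 1/2:
  drift     = (1/2) * (-25*cos(5*x/3)/12) evaluated at B_t = -25*cos(5*B_t/3)/24
  diffusion = (-5*sin(5*x/3)/4) evaluated at B_t = -5*sin(5*B_t/3)/4
Therefore d(3*cos(5*B_t/3)/4) = (-25*cos(5*B_t/3)/24) dt + (-5*sin(5*B_t/3)/4) dB_t.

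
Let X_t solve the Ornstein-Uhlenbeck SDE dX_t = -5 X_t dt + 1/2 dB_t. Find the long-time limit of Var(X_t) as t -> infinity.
lim Var(X_t) = 1/40

The OU SDE dX = -theta X dt + sigma dB admits the integrating factor exp(theta t): d(exp(theta t) X_t) = sigma exp(theta t) dB_t. Integrating from 0 to t gives X_t = x_0 * exp(-theta t) + sigma * int_0^t exp(-theta (t-s)) dB_s for any initial x_0. The Itô integral has variance (by the Itô isometry) sigma^2 * int_0^t exp(-2 theta (t - s)) ds = sigma^2 * (1 - exp(-2 theta t)) / (2 theta), independent of x_0.
With theta = 5, sigma = 1/2:
  Var(X_t) = (1/2)^2 * (1 - exp(-2*5 t)) / (2 * 5) = 1/40 - exp(-10*t)/40.
As t -> infinity, exp(-2*5 t) -> 0, so the stationary variance is sigma^2 / (2 theta) = 1/40.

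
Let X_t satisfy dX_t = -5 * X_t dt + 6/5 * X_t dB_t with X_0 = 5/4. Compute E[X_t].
E[X_t] = 5*exp(-5*t)/4

For GBM dX = mu X dt + sigma X dB with X_0 = x_0, apply Itô to Y = log X: dY = (mu - sigma^2/2) dt + sigma dB, so Y_t = log(x_0) + (mu - sigma^2/2) t + sigma B_t and hence X_t = x_0 * exp((mu - sigma^2/2) t + sigma B_t).
With mu = -5, sigma = 6/5, x_0 = 5/4, this gives:
  X_t = 5/4 * exp((-143/25) * t + (6/5) * B_t).
Since sigma*B_t ~ Normal(0, sigma^2 t), E[exp(sigma*B_t)] = exp(sigma^2 t / 2); so E[X_t] = x_0 * exp((mu - sigma^2/2) t) * exp(sigma^2 t / 2) = x_0 * exp(mu t) = 5*exp(-5*t)/4.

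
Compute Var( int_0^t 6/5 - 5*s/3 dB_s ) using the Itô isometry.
Var = t*(625*t^2 - 1350*t + 972)/675

The Itô integral of a deterministic integrand f(s) has mean 0 because each increment f(s) * (B_{s+ds} - B_s) has mean 0. By the Itô isometry:
  Var( int_0^t f(s) dB_s ) = E[ (int_0^t f(s) dB_s)^2 ] = int_0^t f(s)^2 ds.
Here f(s) = 6/5 - 5*s/3, so f(s)^2 = (25*s - 18)^2/225. Integrate:
  int_0^t ((25*s - 18)^2/225) ds = t*(625*t^2 - 1350*t + 972)/675.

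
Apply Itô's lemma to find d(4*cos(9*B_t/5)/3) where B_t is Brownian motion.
d(4*cos(9*B_t/5)/3) = (-54*cos(9*B_t/5)/25) dt + (-12*sin(9*B_t/5)/5) dB_t

Itô's formula for f(B_t) gives d f(B_t) = f'(B_t) dB_t + (1/2) f''(B_t) dt. Compute derivatives of f(x) = 4*cos(9*x/5)/3:
  f'(x)  = -12*sin(9*x/5)/5
  f''(x) = -108*cos(9*x/5)/25
Substitute x = B_t and multiply the f'' term by 1/2:
  drift     = (1/2) * (-108*cos(9*x/5)/25) evaluated at B_t = -54*cos(9*B_t/5)/25
  diffusion = (-12*sin(9*x/5)/5) evaluated at B_t = -12*sin(9*B_t/5)/5
Therefore d(4*cos(9*B_t/5)/3) = (-54*cos(9*B_t/5)/25) dt + (-12*sin(9*B_t/5)/5) dB_t.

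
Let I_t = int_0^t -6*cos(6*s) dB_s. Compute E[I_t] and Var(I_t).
E[I_t] = 0; Var(I_t) = 18*t + 3*sin(12*t)/2

The Itô integral of a deterministic integrand f(s) has mean 0 because each increment f(s) * (B_{s+ds} - B_s) has mean 0. By the Itô isometry:
  Var( int_0^t f(s) dB_s ) = E[ (int_0^t f(s) dB_s)^2 ] = int_0^t f(s)^2 ds.
Here f(s) = -6*cos(6*s), so f(s)^2 = 36*cos(6*s)^2. Integrate:
  int_0^t (36*cos(6*s)^2) ds = 18*t + 3*sin(12*t)/2.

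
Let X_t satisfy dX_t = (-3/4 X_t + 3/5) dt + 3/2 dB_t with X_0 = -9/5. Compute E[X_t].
E[X_t] = 4/5 - 13*exp(-3*t/4)/5

Taking expectations and using E[dB_t] = 0, the mean m(t) = E[X_t] satisfies the ODE m'(t) = a m(t) + b with m(0) = x_0. With a = -3/4, b = 3/5, x_0 = -9/5, the solution is
  m(t) = x_0 * exp(a t) + (b/a) * (exp(a t) - 1)
       = (-9/5) * exp((-3/4) t) + ((3/5)/(-3/4)) * (exp((-3/4) t) - 1)
       = 4/5 - 13*exp(-3*t/4)/5.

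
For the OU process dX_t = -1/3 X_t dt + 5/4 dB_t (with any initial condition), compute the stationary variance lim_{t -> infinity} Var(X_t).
lim Var(X_t) = 75/32

The OU SDE dX = -theta X dt + sigma dB admits the integrating factor exp(theta t): d(exp(theta t) X_t) = sigma exp(theta t) dB_t. Integrating from 0 to t gives X_t = x_0 * exp(-theta t) + sigma * int_0^t exp(-theta (t-s)) dB_s for any initial x_0. The Itô integral has variance (by the Itô isometry) sigma^2 * int_0^t exp(-2 theta (t - s)) ds = sigma^2 * (1 - exp(-2 theta t)) / (2 theta), independent of x_0.
With theta = 1/3, sigma = 5/4:
  Var(X_t) = (5/4)^2 * (1 - exp(-2*1/3 t)) / (2 * 1/3) = 75/32 - 75*exp(-2*t/3)/32.
As t -> infinity, exp(-2*1/3 t) -> 0, so the stationary variance is sigma^2 / (2 theta) = 75/32.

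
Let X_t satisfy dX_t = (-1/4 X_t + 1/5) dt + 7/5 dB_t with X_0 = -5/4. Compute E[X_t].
E[X_t] = 4/5 - 41*exp(-t/4)/20

Taking expectations and using E[dB_t] = 0, the mean m(t) = E[X_t] satisfies the ODE m'(t) = a m(t) + b with m(0) = x_0. With a = -1/4, b = 1/5, x_0 = -5/4, the solution is
  m(t) = x_0 * exp(a t) + (b/a) * (exp(a t) - 1)
       = (-5/4) * exp((-1/4) t) + ((1/5)/(-1/4)) * (exp((-1/4) t) - 1)
       = 4/5 - 41*exp(-t/4)/20.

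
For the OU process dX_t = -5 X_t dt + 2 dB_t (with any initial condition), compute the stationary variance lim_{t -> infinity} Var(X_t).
lim Var(X_t) = 2/5

The OU SDE dX = -theta X dt + sigma dB admits the integrating factor exp(theta t): d(exp(theta t) X_t) = sigma exp(theta t) dB_t. Integrating from 0 to t gives X_t = x_0 * exp(-theta t) + sigma * int_0^t exp(-theta (t-s)) dB_s for any initial x_0. The Itô integral has variance (by the Itô isometry) sigma^2 * int_0^t exp(-2 theta (t - s)) ds = sigma^2 * (1 - exp(-2 theta t)) / (2 theta), independent of x_0.
With theta = 5, sigma = 2:
  Var(X_t) = (2)^2 * (1 - exp(-2*5 t)) / (2 * 5) = 2/5 - 2*exp(-10*t)/5.
As t -> infinity, exp(-2*5 t) -> 0, so the stationary variance is sigma^2 / (2 theta) = 2/5.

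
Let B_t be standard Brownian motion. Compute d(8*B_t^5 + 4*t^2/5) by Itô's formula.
d(8*B_t^5 + 4*t^2/5) = (80*B_t^3 + 8*t/5) dt + (40*B_t^4) dB_t

Itô's formula for f(t, x): d f(t, B_t) = (f_t + (1/2) f_xx) dt + f_x dB_t. Compute partials of f(t, x) = 4*t^2/5 + 8*x^5:
  f_t(t,x)  = 8*t/5
  f_x(t,x)  = 40*x^4
  f_xx(t,x) = 160*x^3
Assemble drift = f_t + (1/2) f_xx = 8*t/5 + 80*x^3 and diffusion = f_x = 40*x^4. Substituting x = B_t:
  d(8*B_t^5 + 4*t^2/5) = (80*B_t^3 + 8*t/5) dt + (40*B_t^4) dB_t.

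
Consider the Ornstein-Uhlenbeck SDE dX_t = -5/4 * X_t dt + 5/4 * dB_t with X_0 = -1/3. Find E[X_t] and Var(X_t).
E[X_t] = -exp(-5*t/4)/3; Var(X_t) = 5/8 - 5*exp(-5*t/2)/8

The OU SDE dX = -theta X dt + sigma dB admits the integrating factor exp(theta t): d(exp(theta t) X_t) = sigma exp(theta t) dB_t. Integrating from 0 to t:
  X_t = x_0 * exp(-theta t) + sigma * int_0^t exp(-theta (t-s)) dB_s.
The Itô integral has mean 0 and (by the Itô isometry) variance sigma^2 * int_0^t exp(-2 theta (t - s)) ds = sigma^2 * (1 - exp(-2 theta t)) / (2 theta).
With theta = 5/4, sigma = 5/4, x_0 = -1/3:
  E[X_t] = -1/3 * exp(-5/4 t) = -exp(-5*t/4)/3
  Var(X_t) = (5/4)^2 * (1 - exp(-2*5/4 t)) / (2 * 5/4) = 5/8 - 5*exp(-5*t/2)/8.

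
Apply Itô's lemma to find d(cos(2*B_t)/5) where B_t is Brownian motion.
d(cos(2*B_t)/5) = (-2*cos(2*B_t)/5) dt + (-2*sin(2*B_t)/5) dB_t

Itô's formula for f(B_t) gives d f(B_t) = f'(B_t) dB_t + (1/2) f''(B_t) dt. Compute derivatives of f(x) = cos(2*x)/5:
  f'(x)  = -2*sin(2*x)/5
  f''(x) = -4*cos(2*x)/5
Substitute x = B_t and multiply the f'' term by 1/2:
  drift     = (1/2) * (-4*cos(2*x)/5) evaluated at B_t = -2*cos(2*B_t)/5
  diffusion = (-2*sin(2*x)/5) evaluated at B_t = -2*sin(2*B_t)/5
Therefore d(cos(2*B_t)/5) = (-2*cos(2*B_t)/5) dt + (-2*sin(2*B_t)/5) dB_t.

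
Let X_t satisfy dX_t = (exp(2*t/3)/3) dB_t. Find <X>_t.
<X>_t = exp(4*t/3)/12 - 1/12

For an Itô process dX_t = a(t) dt + b(t) dB_t, the quadratic variation is <X>_t = int_0^t b(s)^2 ds (the drift term does not contribute). Here b(s) = exp(2*s/3)/3, so
  b(s)^2 = exp(4*s/3)/9.
Integrating from 0 to t:
  <X>_t = int_0^t (exp(4*s/3)/9) ds = exp(4*t/3)/12 - 1/12.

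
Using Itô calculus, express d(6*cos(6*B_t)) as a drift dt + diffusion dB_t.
d(6*cos(6*B_t)) = (-108*cos(6*B_t)) dt + (-36*sin(6*B_t)) dB_t

Itô's formula for f(B_t) gives d f(B_t) = f'(B_t) dB_t + (1/2) f''(B_t) dt. Compute derivatives of f(x) = 6*cos(6*x):
  f'(x)  = -36*sin(6*x)
  f''(x) = -216*cos(6*x)
Substitute x = B_t and multiply the f'' term by 1/2:
  drift     = (1/2) * (-216*cos(6*x)) evaluated at B_t = -108*cos(6*B_t)
  diffusion = (-36*sin(6*x)) evaluated at B_t = -36*sin(6*B_t)
Therefore d(6*cos(6*B_t)) = (-108*cos(6*B_t)) dt + (-36*sin(6*B_t)) dB_t.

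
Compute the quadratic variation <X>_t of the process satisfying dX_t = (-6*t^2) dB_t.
<X>_t = 36*t^5/5

For an Itô process dX_t = a(t) dt + b(t) dB_t, the quadratic variation is <X>_t = int_0^t b(s)^2 ds (the drift term does not contribute). Here b(s) = -6*s^2, so
  b(s)^2 = 36*s^4.
Integrating from 0 to t:
  <X>_t = int_0^t (36*s^4) ds = 36*t^5/5.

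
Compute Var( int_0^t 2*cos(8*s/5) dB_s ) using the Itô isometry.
Var = 2*t + 5*sin(8*t/5)*cos(8*t/5)/4

The Itô integral of a deterministic integrand f(s) has mean 0 because each increment f(s) * (B_{s+ds} - B_s) has mean 0. By the Itô isometry:
  Var( int_0^t f(s) dB_s ) = E[ (int_0^t f(s) dB_s)^2 ] = int_0^t f(s)^2 ds.
Here f(s) = 2*cos(8*s/5), so f(s)^2 = 4*cos(8*s/5)^2. Integrate:
  int_0^t (4*cos(8*s/5)^2) ds = 2*t + 5*sin(8*t/5)*cos(8*t/5)/4.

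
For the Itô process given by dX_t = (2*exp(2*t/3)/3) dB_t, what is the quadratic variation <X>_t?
<X>_t = exp(4*t/3)/3 - 1/3

For an Itô process dX_t = a(t) dt + b(t) dB_t, the quadratic variation is <X>_t = int_0^t b(s)^2 ds (the drift term does not contribute). Here b(s) = 2*exp(2*s/3)/3, so
  b(s)^2 = 4*exp(4*s/3)/9.
Integrating from 0 to t:
  <X>_t = int_0^t (4*exp(4*s/3)/9) ds = exp(4*t/3)/3 - 1/3.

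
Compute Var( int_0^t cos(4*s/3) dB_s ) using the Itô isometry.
Var = t/2 + 3*sin(4*t/3)*cos(4*t/3)/8

The Itô integral of a deterministic integrand f(s) has mean 0 because each increment f(s) * (B_{s+ds} - B_s) has mean 0. By the Itô isometry:
  Var( int_0^t f(s) dB_s ) = E[ (int_0^t f(s) dB_s)^2 ] = int_0^t f(s)^2 ds.
Here f(s) = cos(4*s/3), so f(s)^2 = cos(4*s/3)^2. Integrate:
  int_0^t (cos(4*s/3)^2) ds = t/2 + 3*sin(4*t/3)*cos(4*t/3)/8.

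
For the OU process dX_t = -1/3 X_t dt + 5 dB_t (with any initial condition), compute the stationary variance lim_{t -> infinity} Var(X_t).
lim Var(X_t) = 75/2

The OU SDE dX = -theta X dt + sigma dB admits the integrating factor exp(theta t): d(exp(theta t) X_t) = sigma exp(theta t) dB_t. Integrating from 0 to t gives X_t = x_0 * exp(-theta t) + sigma * int_0^t exp(-theta (t-s)) dB_s for any initial x_0. The Itô integral has variance (by the Itô isometry) sigma^2 * int_0^t exp(-2 theta (t - s)) ds = sigma^2 * (1 - exp(-2 theta t)) / (2 theta), independent of x_0.
With theta = 1/3, sigma = 5:
  Var(X_t) = (5)^2 * (1 - exp(-2*1/3 t)) / (2 * 1/3) = 75/2 - 75*exp(-2*t/3)/2.
As t -> infinity, exp(-2*1/3 t) -> 0, so the stationary variance is sigma^2 / (2 theta) = 75/2.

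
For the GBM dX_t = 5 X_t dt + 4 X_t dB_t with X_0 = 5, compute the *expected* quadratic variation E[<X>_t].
E[<X>_t] = 200*exp(26*t)/13 - 200/13

<X>_t = int_0^t (4 * X_s)^2 ds. Taking expectation inside the integral: E[<X>_t] = 4^2 * int_0^t E[X_s^2] ds. For GBM, E[X_s^2] = x_0^2 * exp((2 mu + sigma^2) s). Integrating:
  E[<X>_t] = 4^2 * 5^2 * (exp((2*5 + 4^2) t) - 1) / (2*5 + 4^2)
           = 4^2 * 5^2 * (exp(26 t) - 1) / 26 = 200*exp(26*t)/13 - 200/13.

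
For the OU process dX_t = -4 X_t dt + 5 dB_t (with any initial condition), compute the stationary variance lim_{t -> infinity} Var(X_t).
lim Var(X_t) = 25/8

The OU SDE dX = -theta X dt + sigma dB admits the integrating factor exp(theta t): d(exp(theta t) X_t) = sigma exp(theta t) dB_t. Integrating from 0 to t gives X_t = x_0 * exp(-theta t) + sigma * int_0^t exp(-theta (t-s)) dB_s for any initial x_0. The Itô integral has variance (by the Itô isometry) sigma^2 * int_0^t exp(-2 theta (t - s)) ds = sigma^2 * (1 - exp(-2 theta t)) / (2 theta), independent of x_0.
With theta = 4, sigma = 5:
  Var(X_t) = (5)^2 * (1 - exp(-2*4 t)) / (2 * 4) = 25/8 - 25*exp(-8*t)/8.
As t -> infinity, exp(-2*4 t) -> 0, so the stationary variance is sigma^2 / (2 theta) = 25/8.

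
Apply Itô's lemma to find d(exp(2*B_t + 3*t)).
d(exp(2*B_t + 3*t)) = (5*exp(2*B_t + 3*t)) dt + (2*exp(2*B_t + 3*t)) dB_t

Itô's formula for f(t, x): d f(t, B_t) = (f_t + (1/2) f_xx) dt + f_x dB_t. Compute partials of f(t, x) = exp(3*t + 2*x):
  f_t(t,x)  = 3*exp(3*t + 2*x)
  f_x(t,x)  = 2*exp(3*t + 2*x)
  f_xx(t,x) = 4*exp(3*t + 2*x)
Assemble drift = f_t + (1/2) f_xx = 5*exp(3*t + 2*x) and diffusion = f_x = 2*exp(3*t + 2*x). Substituting x = B_t:
  d(exp(2*B_t + 3*t)) = (5*exp(2*B_t + 3*t)) dt + (2*exp(2*B_t + 3*t)) dB_t.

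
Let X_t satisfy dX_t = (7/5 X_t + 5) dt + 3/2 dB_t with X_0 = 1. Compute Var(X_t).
Var(X_t) = 45*exp(14*t/5)/56 - 45/56

The variance V(t) = Var(X_t) satisfies V'(t) = 2 a V(t) + c^2 with V(0) = 0 (drift coefficient is linear in X, diffusion is constant). With a = 7/5, c = 3/2, the solution is
  V(t) = (c^2 / (2 a)) * (exp(2 a t) - 1)
       = ((3/2)^2 / (2*(7/5))) * (exp((14/5) t) - 1)
       = 45*exp(14*t/5)/56 - 45/56.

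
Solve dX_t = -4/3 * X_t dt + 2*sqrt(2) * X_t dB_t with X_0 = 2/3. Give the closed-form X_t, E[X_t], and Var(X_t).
X_t = 2/3 * exp((-16/3) t + (2*sqrt(2)) B_t); E[X_t] = 2*exp(-4*t/3)/3; Var(X_t) = (4*exp(8*t) - 4)*exp(-8*t/3)/9

For GBM dX = mu X dt + sigma X dB with X_0 = x_0, apply Itô to Y = log X: dY = (mu - sigma^2/2) dt + sigma dB, so Y_t = log(x_0) + (mu - sigma^2/2) t + sigma B_t and hence X_t = x_0 * exp((mu - sigma^2/2) t + sigma B_t).
With mu = -4/3, sigma = 2*sqrt(2), x_0 = 2/3, this gives:
  X_t = 2/3 * exp((-16/3) * t + (2*sqrt(2)) * B_t).
Since sigma*B_t ~ Normal(0, sigma^2 t), E[exp(sigma*B_t)] = exp(sigma^2 t / 2); so E[X_t] = x_0 * exp((mu - sigma^2/2) t) * exp(sigma^2 t / 2) = x_0 * exp(mu t) = 2*exp(-4*t/3)/3.
Var(X_t) = E[X_t^2] - (E[X_t])^2 = x_0^2 * exp(2 mu t) * (exp(sigma^2 t) - 1) = (4*exp(8*t) - 4)*exp(-8*t/3)/9.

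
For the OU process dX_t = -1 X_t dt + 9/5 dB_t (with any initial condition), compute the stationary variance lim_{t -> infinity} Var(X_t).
lim Var(X_t) = 81/50

The OU SDE dX = -theta X dt + sigma dB admits the integrating factor exp(theta t): d(exp(theta t) X_t) = sigma exp(theta t) dB_t. Integrating from 0 to t gives X_t = x_0 * exp(-theta t) + sigma * int_0^t exp(-theta (t-s)) dB_s for any initial x_0. The Itô integral has variance (by the Itô isometry) sigma^2 * int_0^t exp(-2 theta (t - s)) ds = sigma^2 * (1 - exp(-2 theta t)) / (2 theta), independent of x_0.
With theta = 1, sigma = 9/5:
  Var(X_t) = (9/5)^2 * (1 - exp(-2*1 t)) / (2 * 1) = 81/50 - 81*exp(-2*t)/50.
As t -> infinity, exp(-2*1 t) -> 0, so the stationary variance is sigma^2 / (2 theta) = 81/50.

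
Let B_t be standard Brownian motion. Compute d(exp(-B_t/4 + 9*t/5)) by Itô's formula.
d(exp(-B_t/4 + 9*t/5)) = (293*exp(-B_t/4 + 9*t/5)/160) dt + (-exp(-B_t/4 + 9*t/5)/4) dB_t

Itô's formula for f(t, x): d f(t, B_t) = (f_t + (1/2) f_xx) dt + f_x dB_t. Compute partials of f(t, x) = exp(9*t/5 - x/4):
  f_t(t,x)  = 9*exp(9*t/5 - x/4)/5
  f_x(t,x)  = -exp(9*t/5 - x/4)/4
  f_xx(t,x) = exp(9*t/5 - x/4)/16
Assemble drift = f_t + (1/2) f_xx = 293*exp(9*t/5 - x/4)/160 and diffusion = f_x = -exp(9*t/5 - x/4)/4. Substituting x = B_t:
  d(exp(-B_t/4 + 9*t/5)) = (293*exp(-B_t/4 + 9*t/5)/160) dt + (-exp(-B_t/4 + 9*t/5)/4) dB_t.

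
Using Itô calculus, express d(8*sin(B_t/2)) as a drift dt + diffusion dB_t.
d(8*sin(B_t/2)) = (-sin(B_t/2)) dt + (4*cos(B_t/2)) dB_t

Itô's formula for f(B_t) gives d f(B_t) = f'(B_t) dB_t + (1/2) f''(B_t) dt. Compute derivatives of f(x) = 8*sin(x/2):
  f'(x)  = 4*cos(x/2)
  f''(x) = -2*sin(x/2)
Substitute x = B_t and multiply the f'' term by 1/2:
  drift     = (1/2) * (-2*sin(x/2)) evaluated at B_t = -sin(B_t/2)
  diffusion = (4*cos(x/2)) evaluated at B_t = 4*cos(B_t/2)
Therefore d(8*sin(B_t/2)) = (-sin(B_t/2)) dt + (4*cos(B_t/2)) dB_t.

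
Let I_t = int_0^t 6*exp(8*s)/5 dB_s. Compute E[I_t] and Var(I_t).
E[I_t] = 0; Var(I_t) = 9*exp(16*t)/100 - 9/100

The Itô integral of a deterministic integrand f(s) has mean 0 because each increment f(s) * (B_{s+ds} - B_s) has mean 0. By the Itô isometry:
  Var( int_0^t f(s) dB_s ) = E[ (int_0^t f(s) dB_s)^2 ] = int_0^t f(s)^2 ds.
Here f(s) = 6*exp(8*s)/5, so f(s)^2 = 36*exp(16*s)/25. Integrate:
  int_0^t (36*exp(16*s)/25) ds = 9*exp(16*t)/100 - 9/100.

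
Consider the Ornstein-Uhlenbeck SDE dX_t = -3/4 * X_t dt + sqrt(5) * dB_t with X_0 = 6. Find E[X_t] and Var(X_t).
E[X_t] = 6*exp(-3*t/4); Var(X_t) = 10/3 - 10*exp(-3*t/2)/3

The OU SDE dX = -theta X dt + sigma dB admits the integrating factor exp(theta t): d(exp(theta t) X_t) = sigma exp(theta t) dB_t. Integrating from 0 to t:
  X_t = x_0 * exp(-theta t) + sigma * int_0^t exp(-theta (t-s)) dB_s.
The Itô integral has mean 0 and (by the Itô isometry) variance sigma^2 * int_0^t exp(-2 theta (t - s)) ds = sigma^2 * (1 - exp(-2 theta t)) / (2 theta).
With theta = 3/4, sigma = sqrt(5), x_0 = 6:
  E[X_t] = 6 * exp(-3/4 t) = 6*exp(-3*t/4)
  Var(X_t) = (sqrt(5))^2 * (1 - exp(-2*3/4 t)) / (2 * 3/4) = 10/3 - 10*exp(-3*t/2)/3.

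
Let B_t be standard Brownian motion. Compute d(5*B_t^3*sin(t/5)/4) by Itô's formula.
d(5*B_t^3*sin(t/5)/4) = (B_t*(B_t^2*cos(t/5) + 15*sin(t/5))/4) dt + (15*B_t^2*sin(t/5)/4) dB_t

Itô's formula for f(t, x): d f(t, B_t) = (f_t + (1/2) f_xx) dt + f_x dB_t. Compute partials of f(t, x) = 5*x^3*sin(t/5)/4:
  f_t(t,x)  = x^3*cos(t/5)/4
  f_x(t,x)  = 15*x^2*sin(t/5)/4
  f_xx(t,x) = 15*x*sin(t/5)/2
Assemble drift = f_t + (1/2) f_xx = x*(x^2*cos(t/5) + 15*sin(t/5))/4 and diffusion = f_x = 15*x^2*sin(t/5)/4. Substituting x = B_t:
  d(5*B_t^3*sin(t/5)/4) = (B_t*(B_t^2*cos(t/5) + 15*sin(t/5))/4) dt + (15*B_t^2*sin(t/5)/4) dB_t.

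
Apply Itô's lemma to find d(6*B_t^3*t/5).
d(6*B_t^3*t/5) = (6*B_t*(B_t^2 + 3*t)/5) dt + (18*B_t^2*t/5) dB_t

Itô's formula for f(t, x): d f(t, B_t) = (f_t + (1/2) f_xx) dt + f_x dB_t. Compute partials of f(t, x) = 6*t*x^3/5:
  f_t(t,x)  = 6*x^3/5
  f_x(t,x)  = 18*t*x^2/5
  f_xx(t,x) = 36*t*x/5
Assemble drift = f_t + (1/2) f_xx = 6*x*(3*t + x^2)/5 and diffusion = f_x = 18*t*x^2/5. Substituting x = B_t:
  d(6*B_t^3*t/5) = (6*B_t*(B_t^2 + 3*t)/5) dt + (18*B_t^2*t/5) dB_t.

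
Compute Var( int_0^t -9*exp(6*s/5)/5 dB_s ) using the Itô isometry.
Var = 27*exp(12*t/5)/20 - 27/20

The Itô integral of a deterministic integrand f(s) has mean 0 because each increment f(s) * (B_{s+ds} - B_s) has mean 0. By the Itô isometry:
  Var( int_0^t f(s) dB_s ) = E[ (int_0^t f(s) dB_s)^2 ] = int_0^t f(s)^2 ds.
Here f(s) = -9*exp(6*s/5)/5, so f(s)^2 = 81*exp(12*s/5)/25. Integrate:
  int_0^t (81*exp(12*s/5)/25) ds = 27*exp(12*t/5)/20 - 27/20.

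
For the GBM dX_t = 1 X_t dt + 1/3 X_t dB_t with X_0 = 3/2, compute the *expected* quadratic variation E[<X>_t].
E[<X>_t] = 9*exp(19*t/9)/76 - 9/76

<X>_t = int_0^t ((1/3) * X_s)^2 ds. Taking expectation inside the integral: E[<X>_t] = (1/3)^2 * int_0^t E[X_s^2] ds. For GBM, E[X_s^2] = x_0^2 * exp((2 mu + sigma^2) s). Integrating:
  E[<X>_t] = (1/3)^2 * (3/2)^2 * (exp((2*1 + (1/3)^2) t) - 1) / (2*1 + (1/3)^2)
           = (1/3)^2 * (3/2)^2 * (exp((19/9) t) - 1) / (19/9) = 9*exp(19*t/9)/76 - 9/76.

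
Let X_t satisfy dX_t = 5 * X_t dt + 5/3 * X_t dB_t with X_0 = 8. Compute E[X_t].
E[X_t] = 8*exp(5*t)

For GBM dX = mu X dt + sigma X dB with X_0 = x_0, apply Itô to Y = log X: dY = (mu - sigma^2/2) dt + sigma dB, so Y_t = log(x_0) + (mu - sigma^2/2) t + sigma B_t and hence X_t = x_0 * exp((mu - sigma^2/2) t + sigma B_t).
With mu = 5, sigma = 5/3, x_0 = 8, this gives:
  X_t = 8 * exp((65/18) * t + (5/3) * B_t).
Since sigma*B_t ~ Normal(0, sigma^2 t), E[exp(sigma*B_t)] = exp(sigma^2 t / 2); so E[X_t] = x_0 * exp((mu - sigma^2/2) t) * exp(sigma^2 t / 2) = x_0 * exp(mu t) = 8*exp(5*t).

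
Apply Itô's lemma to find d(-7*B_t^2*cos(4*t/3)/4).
d(-7*B_t^2*cos(4*t/3)/4) = (7*B_t^2*sin(4*t/3)/3 - 7*cos(4*t/3)/4) dt + (-7*B_t*cos(4*t/3)/2) dB_t

Itô's formula for f(t, x): d f(t, B_t) = (f_t + (1/2) f_xx) dt + f_x dB_t. Compute partials of f(t, x) = -7*x^2*cos(4*t/3)/4:
  f_t(t,x)  = 7*x^2*sin(4*t/3)/3
  f_x(t,x)  = -7*x*cos(4*t/3)/2
  f_xx(t,x) = -7*cos(4*t/3)/2
Assemble drift = f_t + (1/2) f_xx = 7*x^2*sin(4*t/3)/3 - 7*cos(4*t/3)/4 and diffusion = f_x = -7*x*cos(4*t/3)/2. Substituting x = B_t:
  d(-7*B_t^2*cos(4*t/3)/4) = (7*B_t^2*sin(4*t/3)/3 - 7*cos(4*t/3)/4) dt + (-7*B_t*cos(4*t/3)/2) dB_t.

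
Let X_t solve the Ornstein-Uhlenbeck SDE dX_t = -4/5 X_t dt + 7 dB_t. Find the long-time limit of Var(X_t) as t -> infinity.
lim Var(X_t) = 245/8

The OU SDE dX = -theta X dt + sigma dB admits the integrating factor exp(theta t): d(exp(theta t) X_t) = sigma exp(theta t) dB_t. Integrating from 0 to t gives X_t = x_0 * exp(-theta t) + sigma * int_0^t exp(-theta (t-s)) dB_s for any initial x_0. The Itô integral has variance (by the Itô isometry) sigma^2 * int_0^t exp(-2 theta (t - s)) ds = sigma^2 * (1 - exp(-2 theta t)) / (2 theta), independent of x_0.
With theta = 4/5, sigma = 7:
  Var(X_t) = (7)^2 * (1 - exp(-2*4/5 t)) / (2 * 4/5) = 245/8 - 245*exp(-8*t/5)/8.
As t -> infinity, exp(-2*4/5 t) -> 0, so the stationary variance is sigma^2 / (2 theta) = 245/8.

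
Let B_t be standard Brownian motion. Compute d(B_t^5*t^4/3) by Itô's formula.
d(B_t^5*t^4/3) = (2*B_t^3*t^3*(2*B_t^2 + 5*t)/3) dt + (5*B_t^4*t^4/3) dB_t

Itô's formula for f(t, x): d f(t, B_t) = (f_t + (1/2) f_xx) dt + f_x dB_t. Compute partials of f(t, x) = t^4*x^5/3:
  f_t(t,x)  = 4*t^3*x^5/3
  f_x(t,x)  = 5*t^4*x^4/3
  f_xx(t,x) = 20*t^4*x^3/3
Assemble drift = f_t + (1/2) f_xx = 2*t^3*x^3*(5*t + 2*x^2)/3 and diffusion = f_x = 5*t^4*x^4/3. Substituting x = B_t:
  d(B_t^5*t^4/3) = (2*B_t^3*t^3*(2*B_t^2 + 5*t)/3) dt + (5*B_t^4*t^4/3) dB_t.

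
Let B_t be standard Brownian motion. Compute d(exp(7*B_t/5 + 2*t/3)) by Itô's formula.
d(exp(7*B_t/5 + 2*t/3)) = (247*exp(7*B_t/5 + 2*t/3)/150) dt + (7*exp(7*B_t/5 + 2*t/3)/5) dB_t

Itô's formula for f(t, x): d f(t, B_t) = (f_t + (1/2) f_xx) dt + f_x dB_t. Compute partials of f(t, x) = exp(2*t/3 + 7*x/5):
  f_t(t,x)  = 2*exp(2*t/3 + 7*x/5)/3
  f_x(t,x)  = 7*exp(2*t/3 + 7*x/5)/5
  f_xx(t,x) = 49*exp(2*t/3 + 7*x/5)/25
Assemble drift = f_t + (1/2) f_xx = 247*exp(2*t/3 + 7*x/5)/150 and diffusion = f_x = 7*exp(2*t/3 + 7*x/5)/5. Substituting x = B_t:
  d(exp(7*B_t/5 + 2*t/3)) = (247*exp(7*B_t/5 + 2*t/3)/150) dt + (7*exp(7*B_t/5 + 2*t/3)/5) dB_t.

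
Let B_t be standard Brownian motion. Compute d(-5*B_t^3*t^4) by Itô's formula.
d(-5*B_t^3*t^4) = (5*B_t*t^3*(-4*B_t^2 - 3*t)) dt + (-15*B_t^2*t^4) dB_t

Itô's formula for f(t, x): d f(t, B_t) = (f_t + (1/2) f_xx) dt + f_x dB_t. Compute partials of f(t, x) = -5*t^4*x^3:
  f_t(t,x)  = -20*t^3*x^3
  f_x(t,x)  = -15*t^4*x^2
  f_xx(t,x) = -30*t^4*x
Assemble drift = f_t + (1/2) f_xx = 5*t^3*x*(-3*t - 4*x^2) and diffusion = f_x = -15*t^4*x^2. Substituting x = B_t:
  d(-5*B_t^3*t^4) = (5*B_t*t^3*(-4*B_t^2 - 3*t)) dt + (-15*B_t^2*t^4) dB_t.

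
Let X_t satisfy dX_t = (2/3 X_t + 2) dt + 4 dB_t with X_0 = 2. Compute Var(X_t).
Var(X_t) = 12*exp(4*t/3) - 12

The variance V(t) = Var(X_t) satisfies V'(t) = 2 a V(t) + c^2 with V(0) = 0 (drift coefficient is linear in X, diffusion is constant). With a = 2/3, c = 4, the solution is
  V(t) = (c^2 / (2 a)) * (exp(2 a t) - 1)
       = (4^2 / (2*(2/3))) * (exp((4/3) t) - 1)
       = 12*exp(4*t/3) - 12.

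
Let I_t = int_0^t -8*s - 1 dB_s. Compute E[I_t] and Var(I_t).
E[I_t] = 0; Var(I_t) = t*(64*t^2 + 24*t + 3)/3

The Itô integral of a deterministic integrand f(s) has mean 0 because each increment f(s) * (B_{s+ds} - B_s) has mean 0. By the Itô isometry:
  Var( int_0^t f(s) dB_s ) = E[ (int_0^t f(s) dB_s)^2 ] = int_0^t f(s)^2 ds.
Here f(s) = -8*s - 1, so f(s)^2 = (8*s + 1)^2. Integrate:
  int_0^t ((8*s + 1)^2) ds = t*(64*t^2 + 24*t + 3)/3.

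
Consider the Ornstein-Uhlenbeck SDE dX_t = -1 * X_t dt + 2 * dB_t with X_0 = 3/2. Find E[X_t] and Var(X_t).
E[X_t] = 3*exp(-t)/2; Var(X_t) = 2 - 2*exp(-2*t)

The OU SDE dX = -theta X dt + sigma dB admits the integrating factor exp(theta t): d(exp(theta t) X_t) = sigma exp(theta t) dB_t. Integrating from 0 to t:
  X_t = x_0 * exp(-theta t) + sigma * int_0^t exp(-theta (t-s)) dB_s.
The Itô integral has mean 0 and (by the Itô isometry) variance sigma^2 * int_0^t exp(-2 theta (t - s)) ds = sigma^2 * (1 - exp(-2 theta t)) / (2 theta).
With theta = 1, sigma = 2, x_0 = 3/2:
  E[X_t] = 3/2 * exp(-1 t) = 3*exp(-t)/2
  Var(X_t) = (2)^2 * (1 - exp(-2*1 t)) / (2 * 1) = 2 - 2*exp(-2*t).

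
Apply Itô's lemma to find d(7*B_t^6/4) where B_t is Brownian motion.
d(7*B_t^6/4) = (105*B_t^4/4) dt + (21*B_t^5/2) dB_t

Itô's formula for f(B_t) gives d f(B_t) = f'(B_t) dB_t + (1/2) f''(B_t) dt. Compute derivatives of f(x) = 7*x^6/4:
  f'(x)  = 21*x^5/2
  f''(x) = 105*x^4/2
Substitute x = B_t and multiply the f'' term by 1/2:
  drift     = (1/2) * (105*x^4/2) evaluated at B_t = 105*B_t^4/4
  diffusion = (21*x^5/2) evaluated at B_t = 21*B_t^5/2
Therefore d(7*B_t^6/4) = (105*B_t^4/4) dt + (21*B_t^5/2) dB_t.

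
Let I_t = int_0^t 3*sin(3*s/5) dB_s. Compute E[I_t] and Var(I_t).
E[I_t] = 0; Var(I_t) = 9*t/2 - 15*sin(6*t/5)/4

The Itô integral of a deterministic integrand f(s) has mean 0 because each increment f(s) * (B_{s+ds} - B_s) has mean 0. By the Itô isometry:
  Var( int_0^t f(s) dB_s ) = E[ (int_0^t f(s) dB_s)^2 ] = int_0^t f(s)^2 ds.
Here f(s) = 3*sin(3*s/5), so f(s)^2 = 9*sin(3*s/5)^2. Integrate:
  int_0^t (9*sin(3*s/5)^2) ds = 9*t/2 - 15*sin(6*t/5)/4.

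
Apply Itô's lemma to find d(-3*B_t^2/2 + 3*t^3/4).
d(-3*B_t^2/2 + 3*t^3/4) = (9*t^2/4 - 3/2) dt + (-3*B_t) dB_t

Itô's formula for f(t, x): d f(t, B_t) = (f_t + (1/2) f_xx) dt + f_x dB_t. Compute partials of f(t, x) = 3*t^3/4 - 3*x^2/2:
  f_t(t,x)  = 9*t^2/4
  f_x(t,x)  = -3*x
  f_xx(t,x) = -3
Assemble drift = f_t + (1/2) f_xx = 9*t^2/4 - 3/2 and diffusion = f_x = -3*x. Substituting x = B_t:
  d(-3*B_t^2/2 + 3*t^3/4) = (9*t^2/4 - 3/2) dt + (-3*B_t) dB_t.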